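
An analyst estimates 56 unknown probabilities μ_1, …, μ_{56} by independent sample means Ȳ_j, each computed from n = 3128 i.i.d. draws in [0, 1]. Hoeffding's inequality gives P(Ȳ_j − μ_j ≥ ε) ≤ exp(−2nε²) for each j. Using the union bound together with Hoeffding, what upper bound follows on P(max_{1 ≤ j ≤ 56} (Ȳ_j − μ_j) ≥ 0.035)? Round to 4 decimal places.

0.0263

Per-experiment Hoeffding bound: exp(−2·3128·0.035²) = exp(−7.66360) = 0.00046961.
Union bound over 56 events: 56·0.00046961 = 0.02630.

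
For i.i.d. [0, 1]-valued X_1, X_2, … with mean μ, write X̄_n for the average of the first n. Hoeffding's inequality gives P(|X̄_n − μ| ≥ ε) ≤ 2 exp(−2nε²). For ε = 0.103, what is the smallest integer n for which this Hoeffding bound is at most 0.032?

Require 2·exp(−2nε²) ≤ 0.032, i.e. 2nε² ≥ ln(2/0.032) = 4.135167.
So n ≥ 4.135167 / (2·0.103²) = 194.890.
The smallest integer n is 195.

195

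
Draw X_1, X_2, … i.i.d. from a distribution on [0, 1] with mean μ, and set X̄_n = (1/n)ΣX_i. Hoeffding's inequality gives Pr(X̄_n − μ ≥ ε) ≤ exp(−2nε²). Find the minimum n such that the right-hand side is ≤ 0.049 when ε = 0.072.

Require exp(−2nε²) ≤ 0.049, i.e. 2nε² ≥ ln(1/0.049) = 3.015935.
So n ≥ 3.015935 / (2·0.072²) = 290.889.
The smallest integer n is 291.

291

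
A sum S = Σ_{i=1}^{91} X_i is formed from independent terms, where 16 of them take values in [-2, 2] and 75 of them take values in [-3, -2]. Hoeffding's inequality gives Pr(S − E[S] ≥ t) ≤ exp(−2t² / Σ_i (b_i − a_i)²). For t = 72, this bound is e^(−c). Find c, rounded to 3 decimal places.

Σ(b_i − a_i)² = 16·4² + 75·1² = 331.
c = 2t² / 331 = 2·72² / 331 = 31.3233.

31.323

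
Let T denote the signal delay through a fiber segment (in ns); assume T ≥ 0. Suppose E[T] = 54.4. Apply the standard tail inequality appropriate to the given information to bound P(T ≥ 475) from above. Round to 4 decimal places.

0.1145

Only the mean of a non-negative variable is known, so Markov's inequality is the applicable tail bound.
Markov's inequality: for a non-negative random variable, P(T ≥ a) ≤ E[T]/a.
Here E[T] = 54.4 and a = 475, so the bound is 54.4/475 = 0.1145.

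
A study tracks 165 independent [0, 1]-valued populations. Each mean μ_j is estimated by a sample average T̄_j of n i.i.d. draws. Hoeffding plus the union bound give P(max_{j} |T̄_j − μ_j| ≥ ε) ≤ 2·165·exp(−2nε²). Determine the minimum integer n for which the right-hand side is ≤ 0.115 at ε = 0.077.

672

Need 2·165·exp(−2nε²) ≤ 0.115, i.e. exp(−2nε²) ≤ 0.115/330.
So 2nε² ≥ ln(330/0.115) = 7.961916.
Hence n ≥ 7.961916/(2·0.077²) = 671.438.
The smallest integer n is 672.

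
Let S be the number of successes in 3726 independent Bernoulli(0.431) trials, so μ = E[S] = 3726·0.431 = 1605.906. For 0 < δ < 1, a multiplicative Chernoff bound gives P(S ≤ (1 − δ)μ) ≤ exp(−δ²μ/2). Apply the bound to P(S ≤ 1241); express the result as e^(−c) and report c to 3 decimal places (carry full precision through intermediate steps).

41.458

Write 1241 = (1 − δ)μ, so δ = 1 − 1241/1605.906 = 0.2272275…
Then the exponent is δ²μ/2 = (μ − 1241)²/(2μ) = 41.458338.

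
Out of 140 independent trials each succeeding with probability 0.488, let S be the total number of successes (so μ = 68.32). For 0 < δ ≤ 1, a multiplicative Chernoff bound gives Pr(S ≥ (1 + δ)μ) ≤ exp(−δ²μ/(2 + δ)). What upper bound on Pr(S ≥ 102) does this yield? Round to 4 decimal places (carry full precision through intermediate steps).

0.0013

Write 102 = (1 + δ)μ, so δ = 102/68.32 − 1 = 0.4929742…
Then the exponent is δ²μ/(2 + δ) = (102 − μ)² / (μ·(2 + δ)) = 6.660066.
Bound = exp(−6.660066) = 0.00128.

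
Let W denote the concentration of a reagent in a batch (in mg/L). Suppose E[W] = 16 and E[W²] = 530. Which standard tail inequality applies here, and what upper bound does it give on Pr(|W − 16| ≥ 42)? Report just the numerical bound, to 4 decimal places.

The first two moments determine the variance, so Chebyshev's inequality is the sharpest standard bound available.
Var(W) = E[W²] − (E[W])² = 530 − 256 = 274.
Chebyshev's inequality: Pr(|W − μ| ≥ t) ≤ Var(W)/t² = 274/1764 = 0.1553.

0.1553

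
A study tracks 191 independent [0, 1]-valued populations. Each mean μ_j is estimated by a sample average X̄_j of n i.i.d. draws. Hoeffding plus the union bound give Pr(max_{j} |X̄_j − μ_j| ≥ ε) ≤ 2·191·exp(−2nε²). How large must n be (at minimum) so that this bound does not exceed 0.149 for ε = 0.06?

Need 2·191·exp(−2nε²) ≤ 0.149, i.e. exp(−2nε²) ≤ 0.149/382.
So 2nε² ≥ ln(382/0.149) = 7.849230.
Hence n ≥ 7.849230/(2·0.06²) = 1090.171.
The smallest integer n is 1091.

1091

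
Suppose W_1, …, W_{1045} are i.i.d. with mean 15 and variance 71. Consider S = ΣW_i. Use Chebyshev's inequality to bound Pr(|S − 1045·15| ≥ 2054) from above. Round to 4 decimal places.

Var(S) = n·Var(W_i) = 1045·71 = 74195.
Chebyshev: Pr(|S − 1045·15| ≥ 2054) ≤ Var(S)/2054² = 74195/4218916 = 0.0176.

0.0176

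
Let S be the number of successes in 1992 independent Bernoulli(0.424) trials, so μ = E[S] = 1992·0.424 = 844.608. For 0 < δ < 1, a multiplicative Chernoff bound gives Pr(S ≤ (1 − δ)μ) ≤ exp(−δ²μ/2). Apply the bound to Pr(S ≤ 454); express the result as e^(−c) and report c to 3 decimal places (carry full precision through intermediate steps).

90.323

Write 454 = (1 − δ)μ, so δ = 1 − 454/844.608 = 0.4624725…
Then the exponent is δ²μ/2 = (μ − 454)²/(2μ) = 90.322735.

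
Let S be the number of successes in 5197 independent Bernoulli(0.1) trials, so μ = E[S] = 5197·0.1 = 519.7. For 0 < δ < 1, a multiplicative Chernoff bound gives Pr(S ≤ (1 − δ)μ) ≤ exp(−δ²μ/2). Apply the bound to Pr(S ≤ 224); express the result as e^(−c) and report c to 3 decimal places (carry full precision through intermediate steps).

84.124

Write 224 = (1 − δ)μ, so δ = 1 − 224/519.7 = 0.5689821…
Then the exponent is δ²μ/2 = (μ − 224)²/(2μ) = 84.124004.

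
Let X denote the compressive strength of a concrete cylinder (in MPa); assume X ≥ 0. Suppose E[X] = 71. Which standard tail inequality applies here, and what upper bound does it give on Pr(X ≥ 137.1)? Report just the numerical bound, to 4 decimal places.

0.5179

Only the mean of a non-negative variable is known, so Markov's inequality is the applicable tail bound.
Markov's inequality: for a non-negative random variable, Pr(X ≥ a) ≤ E[X]/a.
Here E[X] = 71 and a = 137.1, so the bound is 71/137.1 = 0.5179.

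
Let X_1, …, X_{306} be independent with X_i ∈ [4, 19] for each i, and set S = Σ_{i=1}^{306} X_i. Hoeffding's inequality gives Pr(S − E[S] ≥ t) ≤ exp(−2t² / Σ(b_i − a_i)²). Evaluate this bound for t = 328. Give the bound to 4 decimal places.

0.0439

Σ(b_i − a_i)² = 306·(15)² = 68850.
Exponent = 2·328²/68850 = 3.1252.
Bound = exp(−3.1252) = 0.04393.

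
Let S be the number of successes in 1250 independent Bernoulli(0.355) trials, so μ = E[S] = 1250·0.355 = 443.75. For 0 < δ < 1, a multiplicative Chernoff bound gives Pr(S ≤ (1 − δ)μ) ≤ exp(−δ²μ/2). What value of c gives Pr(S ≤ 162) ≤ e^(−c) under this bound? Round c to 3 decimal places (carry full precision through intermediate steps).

Write 162 = (1 − δ)μ, so δ = 1 − 162/443.75 = 0.6349296…
Then the exponent is δ²μ/2 = (μ − 162)²/(2μ) = 89.445704.

89.446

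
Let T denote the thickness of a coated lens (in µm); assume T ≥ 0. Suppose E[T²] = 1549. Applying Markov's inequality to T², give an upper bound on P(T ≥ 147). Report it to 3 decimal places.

0.072

Since T ≥ 0, the event {T ≥ 147} is the same as {T² ≥ 21609}.
Markov's inequality applied to T² gives P(T² ≥ 21609) ≤ E[T²]/21609 = 1549/21609 = 0.0717.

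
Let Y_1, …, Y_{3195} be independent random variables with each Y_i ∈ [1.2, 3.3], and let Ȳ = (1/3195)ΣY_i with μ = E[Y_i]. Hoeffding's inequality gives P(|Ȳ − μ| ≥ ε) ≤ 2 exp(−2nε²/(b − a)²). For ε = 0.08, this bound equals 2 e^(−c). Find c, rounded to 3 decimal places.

c = 2nε²/(b − a)² = 2·3195·0.08² / 2.1² = 9.2735.

9.273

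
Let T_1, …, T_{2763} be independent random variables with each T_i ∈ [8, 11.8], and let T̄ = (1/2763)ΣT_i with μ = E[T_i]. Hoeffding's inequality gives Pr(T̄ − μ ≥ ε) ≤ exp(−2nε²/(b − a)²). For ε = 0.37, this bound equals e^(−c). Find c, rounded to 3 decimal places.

c = 2nε²/(b − a)² = 2·2763·0.37² / 3.8² = 52.3898.

52.390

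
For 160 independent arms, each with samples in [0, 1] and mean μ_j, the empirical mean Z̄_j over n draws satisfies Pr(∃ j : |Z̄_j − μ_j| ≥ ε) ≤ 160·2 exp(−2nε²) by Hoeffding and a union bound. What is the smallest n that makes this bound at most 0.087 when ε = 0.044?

Need 2·160·exp(−2nε²) ≤ 0.087, i.e. exp(−2nε²) ≤ 0.087/320.
So 2nε² ≥ ln(320/0.087) = 8.210168.
Hence n ≥ 8.210168/(2·0.044²) = 2120.395.
The smallest integer n is 2121.

2121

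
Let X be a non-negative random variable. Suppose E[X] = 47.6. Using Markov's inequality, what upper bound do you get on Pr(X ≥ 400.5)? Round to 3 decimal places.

Markov's inequality: for a non-negative random variable, Pr(X ≥ a) ≤ E[X]/a.
Here E[X] = 47.6 and a = 400.5, so the bound is 47.6/400.5 = 0.1189.

0.119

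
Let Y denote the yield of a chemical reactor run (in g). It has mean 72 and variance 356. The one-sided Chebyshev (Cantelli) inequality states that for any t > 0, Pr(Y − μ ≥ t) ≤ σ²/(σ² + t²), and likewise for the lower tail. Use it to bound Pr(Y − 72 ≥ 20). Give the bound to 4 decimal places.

0.4709

Here σ² = 356 and t = 20, so σ² + t² = 756.
Cantelli's bound: 356/756 = 0.4709.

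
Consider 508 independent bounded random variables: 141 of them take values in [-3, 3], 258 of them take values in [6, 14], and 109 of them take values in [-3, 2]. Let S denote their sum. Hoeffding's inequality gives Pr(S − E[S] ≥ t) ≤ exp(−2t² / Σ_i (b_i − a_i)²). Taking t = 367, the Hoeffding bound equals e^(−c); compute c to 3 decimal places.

Σ(b_i − a_i)² = 141·6² + 258·8² + 109·5² = 24313.
c = 2t² / 24313 = 2·367² / 24313 = 11.0796.

11.080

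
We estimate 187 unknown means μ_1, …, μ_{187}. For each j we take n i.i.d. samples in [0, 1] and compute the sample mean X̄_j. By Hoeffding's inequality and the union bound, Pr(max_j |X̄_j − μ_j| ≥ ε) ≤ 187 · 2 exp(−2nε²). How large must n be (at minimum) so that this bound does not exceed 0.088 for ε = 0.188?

119

Need 2·187·exp(−2nε²) ≤ 0.088, i.e. exp(−2nε²) ≤ 0.088/374.
So 2nε² ≥ ln(374/0.088) = 8.354674.
Hence n ≥ 8.354674/(2·0.188²) = 118.191.
The smallest integer n is 119.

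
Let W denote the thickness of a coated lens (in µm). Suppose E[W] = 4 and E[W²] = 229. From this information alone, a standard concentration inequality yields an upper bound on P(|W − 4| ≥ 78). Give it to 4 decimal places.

The first two moments determine the variance, so Chebyshev's inequality is the sharpest standard bound available.
Var(W) = E[W²] − (E[W])² = 229 − 16 = 213.
Chebyshev's inequality: P(|W − μ| ≥ t) ≤ Var(W)/t² = 213/6084 = 0.0350.

0.0350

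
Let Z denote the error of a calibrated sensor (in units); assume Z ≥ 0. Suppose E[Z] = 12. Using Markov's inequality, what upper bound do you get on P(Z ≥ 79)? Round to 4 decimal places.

0.1519

Markov's inequality: for a non-negative random variable, P(Z ≥ a) ≤ E[Z]/a.
Here E[Z] = 12 and a = 79, so the bound is 12/79 = 0.1519.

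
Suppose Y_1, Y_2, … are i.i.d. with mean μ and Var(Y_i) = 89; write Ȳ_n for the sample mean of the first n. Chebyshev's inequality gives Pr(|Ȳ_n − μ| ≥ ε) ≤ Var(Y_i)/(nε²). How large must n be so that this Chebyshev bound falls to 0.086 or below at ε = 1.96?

Require 89/(n·1.96²) ≤ 0.086, i.e. n ≥ 89/(0.086·1.96²) = 269.389.
The smallest integer n is 270.

270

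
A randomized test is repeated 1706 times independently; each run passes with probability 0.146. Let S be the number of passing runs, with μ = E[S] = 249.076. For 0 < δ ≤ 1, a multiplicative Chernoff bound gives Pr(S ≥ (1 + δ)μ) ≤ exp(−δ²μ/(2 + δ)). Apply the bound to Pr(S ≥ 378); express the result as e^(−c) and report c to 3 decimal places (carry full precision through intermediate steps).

Write 378 = (1 + δ)μ, so δ = 378/249.076 − 1 = 0.5176091…
Then the exponent is δ²μ/(2 + δ) = (378 − μ)² / (μ·(2 + δ)) = 26.506193.

26.506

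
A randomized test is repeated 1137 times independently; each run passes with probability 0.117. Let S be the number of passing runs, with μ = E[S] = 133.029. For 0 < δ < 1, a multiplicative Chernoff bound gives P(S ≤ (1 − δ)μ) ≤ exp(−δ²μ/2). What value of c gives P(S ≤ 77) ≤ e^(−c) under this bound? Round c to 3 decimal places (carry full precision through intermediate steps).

Write 77 = (1 − δ)μ, so δ = 1 − 77/133.029 = 0.4211788…
Then the exponent is δ²μ/2 = (μ − 77)²/(2μ) = 11.799115.

11.799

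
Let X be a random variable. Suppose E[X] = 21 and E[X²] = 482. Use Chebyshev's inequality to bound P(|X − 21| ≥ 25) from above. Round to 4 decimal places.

Var(X) = E[X²] − (E[X])² = 482 − 441 = 41.
Chebyshev's inequality: P(|X − μ| ≥ t) ≤ Var(X)/t² = 41/625 = 0.0656.

0.0656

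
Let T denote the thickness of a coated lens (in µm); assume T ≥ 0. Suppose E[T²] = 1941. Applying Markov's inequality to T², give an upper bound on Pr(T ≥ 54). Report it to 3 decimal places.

Since T ≥ 0, the event {T ≥ 54} is the same as {T² ≥ 2916}.
Markov's inequality applied to T² gives Pr(T² ≥ 2916) ≤ E[T²]/2916 = 1941/2916 = 0.6656.

0.666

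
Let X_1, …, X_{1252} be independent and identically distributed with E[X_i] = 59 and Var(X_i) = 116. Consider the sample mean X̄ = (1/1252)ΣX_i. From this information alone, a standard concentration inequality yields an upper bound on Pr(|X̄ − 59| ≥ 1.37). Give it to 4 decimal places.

0.0494

With mean and variance of each term known, Chebyshev's inequality bounds the deviation of the sum (or sample mean).
Var(X̄) = Var(X_i)/n = 116/1252 = 0.092652.
Chebyshev: Pr(|X̄ − 59| ≥ 1.37) ≤ Var(X̄)/(1.37)² = 116/(1252·1.37²) = 0.0494.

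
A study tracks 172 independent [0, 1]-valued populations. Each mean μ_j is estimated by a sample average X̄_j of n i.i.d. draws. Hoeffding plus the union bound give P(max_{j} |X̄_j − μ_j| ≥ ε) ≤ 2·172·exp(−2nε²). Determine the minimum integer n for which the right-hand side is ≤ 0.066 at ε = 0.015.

19020

Need 2·172·exp(−2nε²) ≤ 0.066, i.e. exp(−2nε²) ≤ 0.066/344.
So 2nε² ≥ ln(344/0.066) = 8.558742.
Hence n ≥ 8.558742/(2·0.015²) = 19019.427.
The smallest integer n is 19020.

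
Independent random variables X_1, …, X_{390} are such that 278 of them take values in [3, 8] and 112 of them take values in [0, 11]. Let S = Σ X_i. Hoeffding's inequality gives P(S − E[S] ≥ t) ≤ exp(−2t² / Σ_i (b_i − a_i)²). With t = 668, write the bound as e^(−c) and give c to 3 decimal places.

Σ(b_i − a_i)² = 278·5² + 112·11² = 20502.
c = 2t² / 20502 = 2·668² / 20502 = 43.5298.

43.530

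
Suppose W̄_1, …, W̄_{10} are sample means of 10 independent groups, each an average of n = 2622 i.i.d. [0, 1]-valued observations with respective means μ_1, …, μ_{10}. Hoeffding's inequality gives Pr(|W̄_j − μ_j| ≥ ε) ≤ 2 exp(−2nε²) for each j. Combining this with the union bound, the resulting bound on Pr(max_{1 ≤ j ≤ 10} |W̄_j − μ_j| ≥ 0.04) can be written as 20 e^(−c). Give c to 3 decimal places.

8.390

Union bound over the 10 events: Pr(max_{1 ≤ j ≤ 10} |W̄_j − μ_j| ≥ 0.04) ≤ 10·2·exp(−2nε²) = 20 exp(−2·2622·0.04²).
So c = 2·2622·0.04² = 8.3904.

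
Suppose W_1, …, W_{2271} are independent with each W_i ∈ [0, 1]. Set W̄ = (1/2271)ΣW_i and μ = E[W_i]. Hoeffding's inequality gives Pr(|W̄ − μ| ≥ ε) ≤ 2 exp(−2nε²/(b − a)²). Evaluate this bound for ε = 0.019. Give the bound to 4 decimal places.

0.3881

Exponent: 2nε²/(b − a)² = 2·2271·0.019² / 1² = 1.63966.
Bound = 2·exp(−1.63966) = 0.38809.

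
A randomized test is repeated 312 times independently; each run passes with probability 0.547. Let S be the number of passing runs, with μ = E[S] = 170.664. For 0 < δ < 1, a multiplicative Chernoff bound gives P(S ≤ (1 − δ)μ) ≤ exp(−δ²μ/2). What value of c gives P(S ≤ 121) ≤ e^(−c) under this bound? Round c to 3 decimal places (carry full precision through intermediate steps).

7.226

Write 121 = (1 − δ)μ, so δ = 1 − 121/170.664 = 0.2910045…
Then the exponent is δ²μ/2 = (μ − 121)²/(2μ) = 7.226225.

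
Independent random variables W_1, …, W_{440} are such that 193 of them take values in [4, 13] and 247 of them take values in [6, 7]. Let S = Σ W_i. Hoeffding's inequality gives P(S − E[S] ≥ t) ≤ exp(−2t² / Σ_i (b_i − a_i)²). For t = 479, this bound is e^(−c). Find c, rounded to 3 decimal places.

28.897

Σ(b_i − a_i)² = 193·9² + 247·1² = 15880.
c = 2t² / 15880 = 2·479² / 15880 = 28.8969.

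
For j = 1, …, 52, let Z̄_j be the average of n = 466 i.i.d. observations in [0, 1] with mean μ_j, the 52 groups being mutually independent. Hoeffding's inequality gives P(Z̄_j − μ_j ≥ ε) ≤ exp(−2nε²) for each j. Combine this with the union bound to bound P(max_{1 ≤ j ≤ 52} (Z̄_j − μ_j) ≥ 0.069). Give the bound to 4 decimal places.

Per-experiment Hoeffding bound: exp(−2·466·0.069²) = exp(−4.43725) = 0.011828.
Union bound over 52 events: 52·0.011828 = 0.61508.

0.6151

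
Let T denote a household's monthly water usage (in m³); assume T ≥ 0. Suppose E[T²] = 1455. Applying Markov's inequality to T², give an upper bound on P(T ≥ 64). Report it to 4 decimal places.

0.3552

Since T ≥ 0, the event {T ≥ 64} is the same as {T² ≥ 4096}.
Markov's inequality applied to T² gives P(T² ≥ 4096) ≤ E[T²]/4096 = 1455/4096 = 0.3552.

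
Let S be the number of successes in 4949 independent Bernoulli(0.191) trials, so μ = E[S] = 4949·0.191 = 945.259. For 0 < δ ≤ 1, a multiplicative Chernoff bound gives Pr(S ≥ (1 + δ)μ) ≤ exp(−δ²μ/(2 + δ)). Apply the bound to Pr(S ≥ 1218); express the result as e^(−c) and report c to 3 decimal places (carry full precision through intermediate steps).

Write 1218 = (1 + δ)μ, so δ = 1218/945.259 − 1 = 0.2885357…
Then the exponent is δ²μ/(2 + δ) = (1218 − μ)² / (μ·(2 + δ)) = 34.386846.

34.387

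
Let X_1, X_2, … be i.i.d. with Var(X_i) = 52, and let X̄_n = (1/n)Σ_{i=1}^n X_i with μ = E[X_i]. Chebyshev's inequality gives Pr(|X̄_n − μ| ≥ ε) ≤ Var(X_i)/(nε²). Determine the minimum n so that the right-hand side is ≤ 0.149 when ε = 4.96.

15

Require 52/(n·4.96²) ≤ 0.149, i.e. n ≥ 52/(0.149·4.96²) = 14.186.
The smallest integer n is 15.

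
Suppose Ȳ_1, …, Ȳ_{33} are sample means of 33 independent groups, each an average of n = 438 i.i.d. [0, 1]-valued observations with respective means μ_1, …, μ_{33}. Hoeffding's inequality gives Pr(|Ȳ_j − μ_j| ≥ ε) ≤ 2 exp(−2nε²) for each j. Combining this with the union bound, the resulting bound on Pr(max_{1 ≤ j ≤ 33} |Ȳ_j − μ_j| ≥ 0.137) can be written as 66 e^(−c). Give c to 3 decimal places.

Union bound over the 33 events: Pr(max_{1 ≤ j ≤ 33} |Ȳ_j − μ_j| ≥ 0.137) ≤ 33·2·exp(−2nε²) = 66 exp(−2·438·0.137²).
So c = 2·438·0.137² = 16.4416.

16.442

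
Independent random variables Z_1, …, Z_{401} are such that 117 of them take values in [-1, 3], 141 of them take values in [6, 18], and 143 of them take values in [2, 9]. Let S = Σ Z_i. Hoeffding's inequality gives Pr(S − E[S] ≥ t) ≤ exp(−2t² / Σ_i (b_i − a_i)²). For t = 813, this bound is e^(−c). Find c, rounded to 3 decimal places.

Σ(b_i − a_i)² = 117·4² + 141·12² + 143·7² = 29183.
c = 2t² / 29183 = 2·813² / 29183 = 45.2982.

45.298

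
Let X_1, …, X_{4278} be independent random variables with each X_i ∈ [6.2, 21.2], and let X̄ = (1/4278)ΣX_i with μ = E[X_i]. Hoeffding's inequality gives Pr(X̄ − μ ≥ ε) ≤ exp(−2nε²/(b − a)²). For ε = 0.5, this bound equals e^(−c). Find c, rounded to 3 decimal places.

c = 2nε²/(b − a)² = 2·4278·0.5² / 15² = 9.5067.

9.507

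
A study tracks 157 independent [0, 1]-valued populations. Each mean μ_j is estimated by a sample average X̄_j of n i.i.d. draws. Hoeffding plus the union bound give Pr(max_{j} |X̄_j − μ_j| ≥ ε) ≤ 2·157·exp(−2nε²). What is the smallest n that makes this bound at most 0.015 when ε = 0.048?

Need 2·157·exp(−2nε²) ≤ 0.015, i.e. exp(−2nε²) ≤ 0.015/314.
So 2nε² ≥ ln(314/0.015) = 9.949098.
Hence n ≥ 9.949098/(2·0.048²) = 2159.092.
The smallest integer n is 2160.

2160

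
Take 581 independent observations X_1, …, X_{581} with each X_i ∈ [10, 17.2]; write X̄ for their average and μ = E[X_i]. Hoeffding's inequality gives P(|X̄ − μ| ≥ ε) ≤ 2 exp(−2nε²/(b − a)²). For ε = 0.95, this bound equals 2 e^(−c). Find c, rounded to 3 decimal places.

c = 2nε²/(b − a)² = 2·581·0.95² / 7.2² = 20.2296.

20.230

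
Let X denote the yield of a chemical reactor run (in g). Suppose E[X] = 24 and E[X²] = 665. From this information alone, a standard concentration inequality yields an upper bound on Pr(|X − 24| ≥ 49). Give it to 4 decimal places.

The first two moments determine the variance, so Chebyshev's inequality is the sharpest standard bound available.
Var(X) = E[X²] − (E[X])² = 665 − 576 = 89.
Chebyshev's inequality: Pr(|X − μ| ≥ t) ≤ Var(X)/t² = 89/2401 = 0.0371.

0.0371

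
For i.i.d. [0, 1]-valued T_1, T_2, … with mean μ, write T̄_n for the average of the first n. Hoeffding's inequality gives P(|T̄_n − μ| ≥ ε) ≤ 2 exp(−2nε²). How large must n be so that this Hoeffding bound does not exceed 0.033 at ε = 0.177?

66

Require 2·exp(−2nε²) ≤ 0.033, i.e. 2nε² ≥ ln(2/0.033) = 4.104395.
So n ≥ 4.104395 / (2·0.177²) = 65.505.
The smallest integer n is 66.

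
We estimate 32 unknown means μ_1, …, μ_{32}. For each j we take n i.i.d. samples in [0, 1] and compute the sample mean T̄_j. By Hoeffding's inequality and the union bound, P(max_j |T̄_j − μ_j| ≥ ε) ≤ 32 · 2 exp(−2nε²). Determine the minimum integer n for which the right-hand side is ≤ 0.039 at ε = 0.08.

579

Need 2·32·exp(−2nε²) ≤ 0.039, i.e. exp(−2nε²) ≤ 0.039/64.
So 2nε² ≥ ln(64/0.039) = 7.403077.
Hence n ≥ 7.403077/(2·0.08²) = 578.365.
The smallest integer n is 579.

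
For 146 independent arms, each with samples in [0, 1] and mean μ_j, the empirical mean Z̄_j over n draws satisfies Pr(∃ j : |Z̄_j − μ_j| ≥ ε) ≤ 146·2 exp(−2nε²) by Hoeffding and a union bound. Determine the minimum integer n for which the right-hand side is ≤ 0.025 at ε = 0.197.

121

Need 2·146·exp(−2nε²) ≤ 0.025, i.e. exp(−2nε²) ≤ 0.025/292.
So 2nε² ≥ ln(292/0.025) = 9.365633.
Hence n ≥ 9.365633/(2·0.197²) = 120.663.
The smallest integer n is 121.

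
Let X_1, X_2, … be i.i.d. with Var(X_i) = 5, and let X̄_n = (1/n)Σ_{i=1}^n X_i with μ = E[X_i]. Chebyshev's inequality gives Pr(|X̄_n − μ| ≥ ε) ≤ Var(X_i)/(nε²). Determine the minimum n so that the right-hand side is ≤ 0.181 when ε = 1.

28

Require 5/(n·1²) ≤ 0.181, i.e. n ≥ 5/(0.181·1²) = 27.624.
The smallest integer n is 28.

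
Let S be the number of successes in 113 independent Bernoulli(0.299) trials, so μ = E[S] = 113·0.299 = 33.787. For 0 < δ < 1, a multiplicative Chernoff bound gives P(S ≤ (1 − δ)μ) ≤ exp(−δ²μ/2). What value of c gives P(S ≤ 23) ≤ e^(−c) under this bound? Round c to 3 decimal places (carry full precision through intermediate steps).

1.722

Write 23 = (1 − δ)μ, so δ = 1 − 23/33.787 = 0.3192648…
Then the exponent is δ²μ/2 = (μ − 23)²/(2μ) = 1.721955.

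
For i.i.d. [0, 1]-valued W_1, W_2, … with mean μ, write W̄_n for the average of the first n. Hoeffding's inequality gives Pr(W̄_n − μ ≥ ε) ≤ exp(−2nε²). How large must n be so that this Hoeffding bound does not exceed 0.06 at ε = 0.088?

Require exp(−2nε²) ≤ 0.06, i.e. 2nε² ≥ ln(1/0.06) = 2.813411.
So n ≥ 2.813411 / (2·0.088²) = 181.651.
The smallest integer n is 182.

182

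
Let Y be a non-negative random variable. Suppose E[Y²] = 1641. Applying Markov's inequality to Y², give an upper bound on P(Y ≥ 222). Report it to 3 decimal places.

0.033

Since Y ≥ 0, the event {Y ≥ 222} is the same as {Y² ≥ 49284}.
Markov's inequality applied to Y² gives P(Y² ≥ 49284) ≤ E[Y²]/49284 = 1641/49284 = 0.0333.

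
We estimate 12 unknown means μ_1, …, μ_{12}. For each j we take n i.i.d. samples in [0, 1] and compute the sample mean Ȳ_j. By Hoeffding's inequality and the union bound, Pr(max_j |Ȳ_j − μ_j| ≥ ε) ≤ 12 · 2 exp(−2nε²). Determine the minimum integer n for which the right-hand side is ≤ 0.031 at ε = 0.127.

207

Need 2·12·exp(−2nε²) ≤ 0.031, i.e. exp(−2nε²) ≤ 0.031/24.
So 2nε² ≥ ln(24/0.031) = 6.651822.
Hence n ≥ 6.651822/(2·0.127²) = 206.207.
The smallest integer n is 207.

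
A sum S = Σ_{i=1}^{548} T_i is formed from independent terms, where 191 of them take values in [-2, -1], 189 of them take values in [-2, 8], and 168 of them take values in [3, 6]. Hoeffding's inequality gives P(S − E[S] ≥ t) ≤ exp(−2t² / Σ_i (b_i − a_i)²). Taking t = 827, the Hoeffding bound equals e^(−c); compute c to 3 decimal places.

Σ(b_i − a_i)² = 191·1² + 189·10² + 168·3² = 20603.
c = 2t² / 20603 = 2·827² / 20603 = 66.3912.

66.391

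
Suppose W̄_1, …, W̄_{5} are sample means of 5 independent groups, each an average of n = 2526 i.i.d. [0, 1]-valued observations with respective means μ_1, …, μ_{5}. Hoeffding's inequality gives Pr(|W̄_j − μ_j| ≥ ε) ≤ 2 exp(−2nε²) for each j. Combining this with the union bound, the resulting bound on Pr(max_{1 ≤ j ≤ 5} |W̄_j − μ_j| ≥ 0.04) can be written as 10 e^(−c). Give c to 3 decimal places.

8.083

Union bound over the 5 events: Pr(max_{1 ≤ j ≤ 5} |W̄_j − μ_j| ≥ 0.04) ≤ 5·2·exp(−2nε²) = 10 exp(−2·2526·0.04²).
So c = 2·2526·0.04² = 8.0832.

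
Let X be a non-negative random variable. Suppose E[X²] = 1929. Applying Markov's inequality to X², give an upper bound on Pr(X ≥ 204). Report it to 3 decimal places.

Since X ≥ 0, the event {X ≥ 204} is the same as {X² ≥ 41616}.
Markov's inequality applied to X² gives Pr(X² ≥ 41616) ≤ E[X²]/41616 = 1929/41616 = 0.0464.

0.046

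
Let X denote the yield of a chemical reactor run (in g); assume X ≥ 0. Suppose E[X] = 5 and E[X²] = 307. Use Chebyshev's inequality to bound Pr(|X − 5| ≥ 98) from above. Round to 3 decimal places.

0.029

Var(X) = E[X²] − (E[X])² = 307 − 25 = 282.
Chebyshev's inequality: Pr(|X − μ| ≥ t) ≤ Var(X)/t² = 282/9604 = 0.0294.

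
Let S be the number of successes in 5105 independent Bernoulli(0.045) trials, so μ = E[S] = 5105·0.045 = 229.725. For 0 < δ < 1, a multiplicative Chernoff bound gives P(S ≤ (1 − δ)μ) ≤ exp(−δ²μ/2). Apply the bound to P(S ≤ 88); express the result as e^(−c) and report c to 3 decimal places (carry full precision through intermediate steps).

43.717

Write 88 = (1 − δ)μ, so δ = 1 − 88/229.725 = 0.6169333…
Then the exponent is δ²μ/2 = (μ − 88)²/(2μ) = 43.717435.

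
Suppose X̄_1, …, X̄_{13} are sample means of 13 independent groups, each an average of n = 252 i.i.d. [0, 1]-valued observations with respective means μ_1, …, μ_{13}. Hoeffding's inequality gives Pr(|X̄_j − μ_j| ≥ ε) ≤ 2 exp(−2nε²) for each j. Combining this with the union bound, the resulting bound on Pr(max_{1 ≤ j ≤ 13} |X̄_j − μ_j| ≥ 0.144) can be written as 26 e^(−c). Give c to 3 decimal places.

Union bound over the 13 events: Pr(max_{1 ≤ j ≤ 13} |X̄_j − μ_j| ≥ 0.144) ≤ 13·2·exp(−2nε²) = 26 exp(−2·252·0.144²).
So c = 2·252·0.144² = 10.4509.

10.451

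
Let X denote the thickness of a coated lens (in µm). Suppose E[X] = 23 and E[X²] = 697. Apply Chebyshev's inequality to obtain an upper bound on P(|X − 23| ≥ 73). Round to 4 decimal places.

Var(X) = E[X²] − (E[X])² = 697 − 529 = 168.
Chebyshev's inequality: P(|X − μ| ≥ t) ≤ Var(X)/t² = 168/5329 = 0.0315.

0.0315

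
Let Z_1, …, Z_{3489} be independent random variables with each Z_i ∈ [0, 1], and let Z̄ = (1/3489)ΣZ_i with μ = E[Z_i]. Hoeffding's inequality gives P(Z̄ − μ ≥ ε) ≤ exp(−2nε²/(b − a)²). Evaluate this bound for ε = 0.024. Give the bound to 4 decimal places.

Exponent: 2nε²/(b − a)² = 2·3489·0.024² / 1² = 4.01933.
Bound = exp(−4.01933) = 0.01797.

0.0180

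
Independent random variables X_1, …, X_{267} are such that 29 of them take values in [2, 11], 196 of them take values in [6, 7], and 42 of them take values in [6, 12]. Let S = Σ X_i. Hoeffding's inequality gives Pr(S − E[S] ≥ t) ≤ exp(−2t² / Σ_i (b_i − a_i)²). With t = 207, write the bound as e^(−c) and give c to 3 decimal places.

Σ(b_i − a_i)² = 29·9² + 196·1² + 42·6² = 4057.
c = 2t² / 4057 = 2·207² / 4057 = 21.1235.

21.123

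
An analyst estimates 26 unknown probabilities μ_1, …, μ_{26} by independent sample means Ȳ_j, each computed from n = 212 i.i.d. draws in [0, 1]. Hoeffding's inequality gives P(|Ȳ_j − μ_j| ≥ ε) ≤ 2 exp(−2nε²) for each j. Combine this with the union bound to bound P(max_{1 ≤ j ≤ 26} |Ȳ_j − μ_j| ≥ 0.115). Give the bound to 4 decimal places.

0.1909

Per-experiment Hoeffding bound: 2·exp(−2·212·0.115²) = 2·exp(−5.60740) = 0.0073412.
Union bound over 26 events: 26·0.0073412 = 0.19087.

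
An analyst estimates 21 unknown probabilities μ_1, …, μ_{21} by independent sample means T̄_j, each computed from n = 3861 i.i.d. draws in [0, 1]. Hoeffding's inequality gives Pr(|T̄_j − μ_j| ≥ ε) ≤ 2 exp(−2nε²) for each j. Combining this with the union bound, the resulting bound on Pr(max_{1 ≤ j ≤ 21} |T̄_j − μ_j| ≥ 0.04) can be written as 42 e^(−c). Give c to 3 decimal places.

Union bound over the 21 events: Pr(max_{1 ≤ j ≤ 21} |T̄_j − μ_j| ≥ 0.04) ≤ 21·2·exp(−2nε²) = 42 exp(−2·3861·0.04²).
So c = 2·3861·0.04² = 12.3552.

12.355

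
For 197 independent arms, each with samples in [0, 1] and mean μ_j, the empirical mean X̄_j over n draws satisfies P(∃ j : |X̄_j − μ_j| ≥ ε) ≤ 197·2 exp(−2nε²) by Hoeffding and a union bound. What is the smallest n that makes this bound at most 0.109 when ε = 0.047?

1855

Need 2·197·exp(−2nε²) ≤ 0.109, i.e. exp(−2nε²) ≤ 0.109/394.
So 2nε² ≥ ln(394/0.109) = 8.192758.
Hence n ≥ 8.192758/(2·0.047²) = 1854.404.
The smallest integer n is 1855.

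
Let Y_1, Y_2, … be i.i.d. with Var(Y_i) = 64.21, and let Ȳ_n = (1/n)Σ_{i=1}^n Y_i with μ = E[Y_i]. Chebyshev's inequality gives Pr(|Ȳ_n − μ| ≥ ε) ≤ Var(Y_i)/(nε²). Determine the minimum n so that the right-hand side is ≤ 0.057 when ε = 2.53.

176

Require 64.21/(n·2.53²) ≤ 0.057, i.e. n ≥ 64.21/(0.057·2.53²) = 175.990.
The smallest integer n is 176.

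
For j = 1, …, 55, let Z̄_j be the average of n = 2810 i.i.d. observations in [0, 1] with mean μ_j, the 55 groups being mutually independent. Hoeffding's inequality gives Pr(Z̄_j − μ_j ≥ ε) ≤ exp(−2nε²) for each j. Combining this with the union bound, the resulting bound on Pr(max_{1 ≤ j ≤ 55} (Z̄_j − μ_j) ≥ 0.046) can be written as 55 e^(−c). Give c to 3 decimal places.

Union bound over the 55 events: Pr(max_{1 ≤ j ≤ 55} (Z̄_j − μ_j) ≥ 0.046) ≤ 55·exp(−2nε²) = 55 exp(−2·2810·0.046²).
So c = 2·2810·0.046² = 11.8919.

11.892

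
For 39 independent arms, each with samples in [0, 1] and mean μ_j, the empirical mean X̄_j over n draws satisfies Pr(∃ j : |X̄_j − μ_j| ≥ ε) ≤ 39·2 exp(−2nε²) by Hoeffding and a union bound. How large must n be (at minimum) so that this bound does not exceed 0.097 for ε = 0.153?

Need 2·39·exp(−2nε²) ≤ 0.097, i.e. exp(−2nε²) ≤ 0.097/78.
So 2nε² ≥ ln(78/0.097) = 6.689753.
Hence n ≥ 6.689753/(2·0.153²) = 142.888.
The smallest integer n is 143.

143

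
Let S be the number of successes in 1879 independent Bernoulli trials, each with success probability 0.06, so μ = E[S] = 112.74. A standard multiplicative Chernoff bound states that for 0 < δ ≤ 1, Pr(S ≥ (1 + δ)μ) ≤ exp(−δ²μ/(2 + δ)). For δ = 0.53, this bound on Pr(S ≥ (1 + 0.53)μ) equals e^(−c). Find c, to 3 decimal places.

c = δ²μ/(2 + δ) = 0.53²·112.74/(2 + 0.53) = 12.5173.

12.517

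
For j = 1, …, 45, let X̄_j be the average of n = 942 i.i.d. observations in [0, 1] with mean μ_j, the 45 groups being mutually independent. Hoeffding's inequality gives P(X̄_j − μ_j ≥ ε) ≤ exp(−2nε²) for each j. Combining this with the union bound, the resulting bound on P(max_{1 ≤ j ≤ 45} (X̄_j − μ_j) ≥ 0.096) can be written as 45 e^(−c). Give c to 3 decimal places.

17.363

Union bound over the 45 events: P(max_{1 ≤ j ≤ 45} (X̄_j − μ_j) ≥ 0.096) ≤ 45·exp(−2nε²) = 45 exp(−2·942·0.096²).
So c = 2·942·0.096² = 17.3629.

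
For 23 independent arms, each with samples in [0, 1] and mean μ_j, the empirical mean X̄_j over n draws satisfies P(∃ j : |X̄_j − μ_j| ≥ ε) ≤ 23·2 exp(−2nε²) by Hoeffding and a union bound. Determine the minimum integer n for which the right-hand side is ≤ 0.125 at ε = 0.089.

373

Need 2·23·exp(−2nε²) ≤ 0.125, i.e. exp(−2nε²) ≤ 0.125/46.
So 2nε² ≥ ln(46/0.125) = 5.908083.
Hence n ≥ 5.908083/(2·0.089²) = 372.938.
The smallest integer n is 373.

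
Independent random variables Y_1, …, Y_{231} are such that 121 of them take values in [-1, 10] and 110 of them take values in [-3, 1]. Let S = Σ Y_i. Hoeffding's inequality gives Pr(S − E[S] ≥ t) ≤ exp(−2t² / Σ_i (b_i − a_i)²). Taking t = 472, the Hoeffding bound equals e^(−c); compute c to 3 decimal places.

27.167

Σ(b_i − a_i)² = 121·11² + 110·4² = 16401.
c = 2t² / 16401 = 2·472² / 16401 = 27.1671.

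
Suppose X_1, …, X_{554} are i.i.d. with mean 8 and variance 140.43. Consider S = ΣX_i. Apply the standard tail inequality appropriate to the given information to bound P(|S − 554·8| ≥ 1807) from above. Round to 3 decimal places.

0.024

With mean and variance of each term known, Chebyshev's inequality bounds the deviation of the sum (or sample mean).
Var(S) = n·Var(X_i) = 554·140.43 = 77798.22.
Chebyshev: P(|S − 554·8| ≥ 1807) ≤ Var(S)/1807² = 77798.22/3265249 = 0.0238.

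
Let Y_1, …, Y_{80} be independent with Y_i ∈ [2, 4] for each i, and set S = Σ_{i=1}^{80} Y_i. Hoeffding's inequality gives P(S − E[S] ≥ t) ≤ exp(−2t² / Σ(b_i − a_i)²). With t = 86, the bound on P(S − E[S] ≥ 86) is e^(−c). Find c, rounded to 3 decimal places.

Σ(b_i − a_i)² = 80·(2)² = 320.
c = 2t²/320 = 2·86²/320 = 46.2250.

46.225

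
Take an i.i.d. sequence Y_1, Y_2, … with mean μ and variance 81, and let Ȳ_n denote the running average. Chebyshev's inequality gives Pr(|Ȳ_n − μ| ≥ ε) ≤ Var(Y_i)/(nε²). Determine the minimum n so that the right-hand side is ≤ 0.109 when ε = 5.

Require 81/(n·5²) ≤ 0.109, i.e. n ≥ 81/(0.109·5²) = 29.725.
The smallest integer n is 30.

30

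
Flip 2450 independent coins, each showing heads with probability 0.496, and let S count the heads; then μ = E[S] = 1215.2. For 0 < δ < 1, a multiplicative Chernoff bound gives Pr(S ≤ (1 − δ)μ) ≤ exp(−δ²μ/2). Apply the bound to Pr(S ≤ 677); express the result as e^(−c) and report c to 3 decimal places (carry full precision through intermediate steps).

119.182

Write 677 = (1 − δ)μ, so δ = 1 − 677/1215.2 = 0.4428901…
Then the exponent is δ²μ/2 = (μ − 677)²/(2μ) = 119.181715.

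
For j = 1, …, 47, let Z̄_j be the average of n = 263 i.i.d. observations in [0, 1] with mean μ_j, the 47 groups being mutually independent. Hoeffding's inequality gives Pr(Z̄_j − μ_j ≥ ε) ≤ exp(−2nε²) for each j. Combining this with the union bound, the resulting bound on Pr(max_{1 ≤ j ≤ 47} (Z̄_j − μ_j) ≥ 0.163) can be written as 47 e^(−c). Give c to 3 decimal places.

13.975

Union bound over the 47 events: Pr(max_{1 ≤ j ≤ 47} (Z̄_j − μ_j) ≥ 0.163) ≤ 47·exp(−2nε²) = 47 exp(−2·263·0.163²).
So c = 2·263·0.163² = 13.9753.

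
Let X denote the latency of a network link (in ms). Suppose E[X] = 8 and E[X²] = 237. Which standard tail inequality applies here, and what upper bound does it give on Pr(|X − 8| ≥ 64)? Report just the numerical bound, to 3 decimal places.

0.042

The first two moments determine the variance, so Chebyshev's inequality is the sharpest standard bound available.
Var(X) = E[X²] − (E[X])² = 237 − 64 = 173.
Chebyshev's inequality: Pr(|X − μ| ≥ t) ≤ Var(X)/t² = 173/4096 = 0.0422.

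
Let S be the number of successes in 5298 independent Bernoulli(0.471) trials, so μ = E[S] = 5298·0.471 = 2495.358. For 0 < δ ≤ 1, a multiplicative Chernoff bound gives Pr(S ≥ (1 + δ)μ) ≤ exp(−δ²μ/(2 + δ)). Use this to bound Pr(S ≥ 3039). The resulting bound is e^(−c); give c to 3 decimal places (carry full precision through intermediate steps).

53.402

Write 3039 = (1 + δ)μ, so δ = 3039/2495.358 − 1 = 0.2178613…
Then the exponent is δ²μ/(2 + δ) = (3039 − μ)² / (μ·(2 + δ)) = 53.402151.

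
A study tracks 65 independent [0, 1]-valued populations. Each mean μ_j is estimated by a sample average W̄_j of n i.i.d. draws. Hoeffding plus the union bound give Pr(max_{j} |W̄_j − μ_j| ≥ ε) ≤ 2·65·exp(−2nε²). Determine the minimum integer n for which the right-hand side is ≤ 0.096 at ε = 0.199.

92

Need 2·65·exp(−2nε²) ≤ 0.096, i.e. exp(−2nε²) ≤ 0.096/130.
So 2nε² ≥ ln(130/0.096) = 7.210942.
Hence n ≥ 7.210942/(2·0.199²) = 91.045.
The smallest integer n is 92.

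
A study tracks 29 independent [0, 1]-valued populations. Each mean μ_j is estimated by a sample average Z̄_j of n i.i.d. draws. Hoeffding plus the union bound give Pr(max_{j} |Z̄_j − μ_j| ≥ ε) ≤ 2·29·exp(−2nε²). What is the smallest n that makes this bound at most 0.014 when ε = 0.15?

186

Need 2·29·exp(−2nε²) ≤ 0.014, i.e. exp(−2nε²) ≤ 0.014/58.
So 2nε² ≥ ln(58/0.014) = 8.329141.
Hence n ≥ 8.329141/(2·0.15²) = 185.092.
The smallest integer n is 186.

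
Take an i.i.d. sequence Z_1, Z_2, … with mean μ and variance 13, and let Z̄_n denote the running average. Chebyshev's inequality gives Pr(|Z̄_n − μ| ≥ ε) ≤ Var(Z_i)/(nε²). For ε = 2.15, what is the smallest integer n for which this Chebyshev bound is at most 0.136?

Require 13/(n·2.15²) ≤ 0.136, i.e. n ≥ 13/(0.136·2.15²) = 20.679.
The smallest integer n is 21.

21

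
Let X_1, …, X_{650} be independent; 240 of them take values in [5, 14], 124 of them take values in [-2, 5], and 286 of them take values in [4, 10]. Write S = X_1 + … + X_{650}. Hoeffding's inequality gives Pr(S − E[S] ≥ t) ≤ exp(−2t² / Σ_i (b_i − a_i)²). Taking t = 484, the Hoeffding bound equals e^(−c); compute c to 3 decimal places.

Σ(b_i − a_i)² = 240·9² + 124·7² + 286·6² = 35812.
c = 2t² / 35812 = 2·484² / 35812 = 13.0825.

13.083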